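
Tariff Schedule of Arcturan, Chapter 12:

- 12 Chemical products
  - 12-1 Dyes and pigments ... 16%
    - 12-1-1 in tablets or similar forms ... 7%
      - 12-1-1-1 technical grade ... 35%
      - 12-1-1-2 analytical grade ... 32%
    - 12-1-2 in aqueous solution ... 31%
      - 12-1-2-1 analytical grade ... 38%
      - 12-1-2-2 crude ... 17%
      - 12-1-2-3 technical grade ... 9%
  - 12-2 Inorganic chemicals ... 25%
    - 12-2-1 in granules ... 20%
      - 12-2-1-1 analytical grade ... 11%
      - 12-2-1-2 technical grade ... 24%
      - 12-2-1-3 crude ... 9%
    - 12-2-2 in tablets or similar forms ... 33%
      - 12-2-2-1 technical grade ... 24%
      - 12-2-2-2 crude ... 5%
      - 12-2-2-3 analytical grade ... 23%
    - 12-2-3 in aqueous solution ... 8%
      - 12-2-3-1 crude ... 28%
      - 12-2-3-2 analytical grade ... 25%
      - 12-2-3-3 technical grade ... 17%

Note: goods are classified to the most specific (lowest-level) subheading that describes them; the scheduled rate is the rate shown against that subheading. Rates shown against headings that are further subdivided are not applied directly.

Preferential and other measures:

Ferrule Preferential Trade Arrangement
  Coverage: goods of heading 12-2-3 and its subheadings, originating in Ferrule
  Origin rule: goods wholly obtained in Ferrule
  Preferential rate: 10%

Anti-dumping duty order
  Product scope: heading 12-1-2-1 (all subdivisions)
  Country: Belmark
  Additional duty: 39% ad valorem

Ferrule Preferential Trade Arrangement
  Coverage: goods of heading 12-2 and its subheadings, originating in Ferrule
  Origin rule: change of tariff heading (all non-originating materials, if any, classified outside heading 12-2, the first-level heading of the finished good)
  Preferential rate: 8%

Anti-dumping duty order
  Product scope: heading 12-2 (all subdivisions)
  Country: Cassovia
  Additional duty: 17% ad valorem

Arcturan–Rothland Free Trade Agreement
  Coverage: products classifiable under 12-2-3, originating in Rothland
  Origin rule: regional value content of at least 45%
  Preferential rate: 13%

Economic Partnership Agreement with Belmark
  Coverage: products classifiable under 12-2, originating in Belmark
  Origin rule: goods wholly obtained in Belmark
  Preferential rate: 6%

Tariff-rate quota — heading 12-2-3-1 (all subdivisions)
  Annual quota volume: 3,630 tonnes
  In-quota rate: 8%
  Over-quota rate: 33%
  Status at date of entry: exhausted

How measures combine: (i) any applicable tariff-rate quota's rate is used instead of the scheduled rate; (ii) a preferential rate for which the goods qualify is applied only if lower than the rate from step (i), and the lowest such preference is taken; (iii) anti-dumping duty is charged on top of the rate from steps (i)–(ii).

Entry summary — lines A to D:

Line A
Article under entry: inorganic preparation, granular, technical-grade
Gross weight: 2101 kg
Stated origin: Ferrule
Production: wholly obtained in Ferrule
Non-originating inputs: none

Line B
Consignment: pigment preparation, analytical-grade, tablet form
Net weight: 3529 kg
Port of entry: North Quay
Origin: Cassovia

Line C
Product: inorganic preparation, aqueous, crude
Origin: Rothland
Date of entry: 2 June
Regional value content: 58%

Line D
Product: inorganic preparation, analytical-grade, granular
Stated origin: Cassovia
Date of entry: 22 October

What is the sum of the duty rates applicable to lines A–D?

81%

Line A: inorganic → 12-2; granular → 12-2-1; technical-grade → 12-2-1-2. Scheduled 24%. Ferrule agreement on 12-2-3: 12-2-1-2 not covered; Ferrule agreement on 12-2: CTH met → 8% available; preferential 8%. → 8%.
Line B: pigment → 12-1; tablet form → 12-1-1; analytical-grade → 12-1-1-2. Scheduled 32%. No special measure applies. → 32%.
Line C: inorganic → 12-2; aqueous → 12-2-3; crude → 12-2-3-1. Scheduled 28%. quota on 12-2-3-1 exhausted → over-quota 33%; Rothland agreement on 12-2-3: RVC ≥ 45% → 13% available; preferential 13%. → 13%.
Line D: inorganic → 12-2; granular → 12-2-1; analytical-grade → 12-2-1-1. Scheduled 11%. anti-dumping (Cassovia, 12-2): +17%; total 11% + 17% = 28%. → 28%.
Sum: 8% + 32% + 13% + 28% = 81%.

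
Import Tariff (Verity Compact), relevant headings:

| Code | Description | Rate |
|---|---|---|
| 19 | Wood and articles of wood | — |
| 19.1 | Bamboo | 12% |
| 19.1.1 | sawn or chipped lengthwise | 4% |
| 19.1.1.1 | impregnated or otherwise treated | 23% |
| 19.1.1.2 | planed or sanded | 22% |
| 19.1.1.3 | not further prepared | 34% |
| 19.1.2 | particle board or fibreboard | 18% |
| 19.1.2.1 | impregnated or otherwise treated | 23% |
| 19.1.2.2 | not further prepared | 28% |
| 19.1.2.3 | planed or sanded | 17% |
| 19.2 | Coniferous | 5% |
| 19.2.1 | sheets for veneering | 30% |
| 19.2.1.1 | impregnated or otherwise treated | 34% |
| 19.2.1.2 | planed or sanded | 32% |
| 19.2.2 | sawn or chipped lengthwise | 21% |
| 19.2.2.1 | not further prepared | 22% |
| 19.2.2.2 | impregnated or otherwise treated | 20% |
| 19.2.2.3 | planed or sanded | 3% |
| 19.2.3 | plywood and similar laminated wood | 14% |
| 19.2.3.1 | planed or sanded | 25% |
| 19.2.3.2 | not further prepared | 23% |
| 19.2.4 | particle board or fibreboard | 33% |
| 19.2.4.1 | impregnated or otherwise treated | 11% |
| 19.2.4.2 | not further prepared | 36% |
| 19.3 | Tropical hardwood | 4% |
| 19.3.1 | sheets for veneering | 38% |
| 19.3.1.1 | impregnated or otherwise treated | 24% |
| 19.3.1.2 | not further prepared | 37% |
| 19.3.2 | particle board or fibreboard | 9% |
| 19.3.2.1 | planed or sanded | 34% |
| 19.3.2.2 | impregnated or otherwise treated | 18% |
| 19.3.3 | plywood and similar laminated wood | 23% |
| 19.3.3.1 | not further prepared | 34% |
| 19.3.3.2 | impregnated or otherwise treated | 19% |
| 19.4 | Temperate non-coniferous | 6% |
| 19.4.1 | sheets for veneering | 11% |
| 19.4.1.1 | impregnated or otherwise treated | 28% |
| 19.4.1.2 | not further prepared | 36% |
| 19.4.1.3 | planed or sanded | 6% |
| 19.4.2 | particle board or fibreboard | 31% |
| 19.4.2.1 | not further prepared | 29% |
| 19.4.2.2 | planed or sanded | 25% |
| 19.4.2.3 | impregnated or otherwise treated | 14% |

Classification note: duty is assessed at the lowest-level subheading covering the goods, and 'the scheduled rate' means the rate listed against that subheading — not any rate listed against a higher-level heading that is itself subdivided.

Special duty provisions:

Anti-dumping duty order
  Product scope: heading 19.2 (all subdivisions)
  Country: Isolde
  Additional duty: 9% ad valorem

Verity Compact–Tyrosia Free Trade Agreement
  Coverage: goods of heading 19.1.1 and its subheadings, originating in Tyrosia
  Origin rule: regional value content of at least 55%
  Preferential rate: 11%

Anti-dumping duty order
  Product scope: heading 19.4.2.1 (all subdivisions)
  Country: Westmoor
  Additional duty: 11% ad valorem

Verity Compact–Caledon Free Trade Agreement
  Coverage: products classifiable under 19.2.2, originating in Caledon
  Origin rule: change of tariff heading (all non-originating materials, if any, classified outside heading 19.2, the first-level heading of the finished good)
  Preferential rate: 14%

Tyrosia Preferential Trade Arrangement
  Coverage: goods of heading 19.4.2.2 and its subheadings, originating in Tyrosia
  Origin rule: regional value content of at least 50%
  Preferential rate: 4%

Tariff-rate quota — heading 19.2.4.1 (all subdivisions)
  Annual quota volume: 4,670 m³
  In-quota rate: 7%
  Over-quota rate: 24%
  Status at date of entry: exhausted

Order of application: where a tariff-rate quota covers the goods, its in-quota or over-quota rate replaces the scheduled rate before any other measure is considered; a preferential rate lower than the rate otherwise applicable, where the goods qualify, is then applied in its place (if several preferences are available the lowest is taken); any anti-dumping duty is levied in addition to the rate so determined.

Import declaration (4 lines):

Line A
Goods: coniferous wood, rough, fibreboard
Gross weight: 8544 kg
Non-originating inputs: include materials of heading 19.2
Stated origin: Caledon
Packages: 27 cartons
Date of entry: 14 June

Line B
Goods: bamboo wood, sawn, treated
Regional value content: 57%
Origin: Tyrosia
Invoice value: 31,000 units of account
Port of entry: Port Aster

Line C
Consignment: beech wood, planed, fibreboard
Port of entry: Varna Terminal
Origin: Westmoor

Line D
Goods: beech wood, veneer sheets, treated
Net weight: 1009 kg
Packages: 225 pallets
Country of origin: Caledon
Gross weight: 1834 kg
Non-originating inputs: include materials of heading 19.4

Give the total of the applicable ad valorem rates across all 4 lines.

Line A: coniferous → 19.2; fibreboard → 19.2.4; rough → 19.2.4.2. Scheduled 36%. Caledon agreement on 19.2.2: 19.2.4.2 not covered. → 36%.
Line B: bamboo → 19.1; sawn → 19.1.1; treated → 19.1.1.1. Scheduled 23%. Tyrosia agreement on 19.1.1: RVC ≥ 55% → 11% available; Tyrosia agreement on 19.4.2.2: 19.1.1.1 not covered; preferential 11%. → 11%.
Line C: beech → 19.4; fibreboard → 19.4.2; planed → 19.4.2.2. Scheduled 25%. No special measure applies. → 25%.
Line D: beech → 19.4; veneer sheets → 19.4.1; treated → 19.4.1.1. Scheduled 28%. Caledon agreement on 19.2.2: 19.4.1.1 not covered. → 28%.
Sum: 36% + 11% + 25% + 28% = 100%.

100%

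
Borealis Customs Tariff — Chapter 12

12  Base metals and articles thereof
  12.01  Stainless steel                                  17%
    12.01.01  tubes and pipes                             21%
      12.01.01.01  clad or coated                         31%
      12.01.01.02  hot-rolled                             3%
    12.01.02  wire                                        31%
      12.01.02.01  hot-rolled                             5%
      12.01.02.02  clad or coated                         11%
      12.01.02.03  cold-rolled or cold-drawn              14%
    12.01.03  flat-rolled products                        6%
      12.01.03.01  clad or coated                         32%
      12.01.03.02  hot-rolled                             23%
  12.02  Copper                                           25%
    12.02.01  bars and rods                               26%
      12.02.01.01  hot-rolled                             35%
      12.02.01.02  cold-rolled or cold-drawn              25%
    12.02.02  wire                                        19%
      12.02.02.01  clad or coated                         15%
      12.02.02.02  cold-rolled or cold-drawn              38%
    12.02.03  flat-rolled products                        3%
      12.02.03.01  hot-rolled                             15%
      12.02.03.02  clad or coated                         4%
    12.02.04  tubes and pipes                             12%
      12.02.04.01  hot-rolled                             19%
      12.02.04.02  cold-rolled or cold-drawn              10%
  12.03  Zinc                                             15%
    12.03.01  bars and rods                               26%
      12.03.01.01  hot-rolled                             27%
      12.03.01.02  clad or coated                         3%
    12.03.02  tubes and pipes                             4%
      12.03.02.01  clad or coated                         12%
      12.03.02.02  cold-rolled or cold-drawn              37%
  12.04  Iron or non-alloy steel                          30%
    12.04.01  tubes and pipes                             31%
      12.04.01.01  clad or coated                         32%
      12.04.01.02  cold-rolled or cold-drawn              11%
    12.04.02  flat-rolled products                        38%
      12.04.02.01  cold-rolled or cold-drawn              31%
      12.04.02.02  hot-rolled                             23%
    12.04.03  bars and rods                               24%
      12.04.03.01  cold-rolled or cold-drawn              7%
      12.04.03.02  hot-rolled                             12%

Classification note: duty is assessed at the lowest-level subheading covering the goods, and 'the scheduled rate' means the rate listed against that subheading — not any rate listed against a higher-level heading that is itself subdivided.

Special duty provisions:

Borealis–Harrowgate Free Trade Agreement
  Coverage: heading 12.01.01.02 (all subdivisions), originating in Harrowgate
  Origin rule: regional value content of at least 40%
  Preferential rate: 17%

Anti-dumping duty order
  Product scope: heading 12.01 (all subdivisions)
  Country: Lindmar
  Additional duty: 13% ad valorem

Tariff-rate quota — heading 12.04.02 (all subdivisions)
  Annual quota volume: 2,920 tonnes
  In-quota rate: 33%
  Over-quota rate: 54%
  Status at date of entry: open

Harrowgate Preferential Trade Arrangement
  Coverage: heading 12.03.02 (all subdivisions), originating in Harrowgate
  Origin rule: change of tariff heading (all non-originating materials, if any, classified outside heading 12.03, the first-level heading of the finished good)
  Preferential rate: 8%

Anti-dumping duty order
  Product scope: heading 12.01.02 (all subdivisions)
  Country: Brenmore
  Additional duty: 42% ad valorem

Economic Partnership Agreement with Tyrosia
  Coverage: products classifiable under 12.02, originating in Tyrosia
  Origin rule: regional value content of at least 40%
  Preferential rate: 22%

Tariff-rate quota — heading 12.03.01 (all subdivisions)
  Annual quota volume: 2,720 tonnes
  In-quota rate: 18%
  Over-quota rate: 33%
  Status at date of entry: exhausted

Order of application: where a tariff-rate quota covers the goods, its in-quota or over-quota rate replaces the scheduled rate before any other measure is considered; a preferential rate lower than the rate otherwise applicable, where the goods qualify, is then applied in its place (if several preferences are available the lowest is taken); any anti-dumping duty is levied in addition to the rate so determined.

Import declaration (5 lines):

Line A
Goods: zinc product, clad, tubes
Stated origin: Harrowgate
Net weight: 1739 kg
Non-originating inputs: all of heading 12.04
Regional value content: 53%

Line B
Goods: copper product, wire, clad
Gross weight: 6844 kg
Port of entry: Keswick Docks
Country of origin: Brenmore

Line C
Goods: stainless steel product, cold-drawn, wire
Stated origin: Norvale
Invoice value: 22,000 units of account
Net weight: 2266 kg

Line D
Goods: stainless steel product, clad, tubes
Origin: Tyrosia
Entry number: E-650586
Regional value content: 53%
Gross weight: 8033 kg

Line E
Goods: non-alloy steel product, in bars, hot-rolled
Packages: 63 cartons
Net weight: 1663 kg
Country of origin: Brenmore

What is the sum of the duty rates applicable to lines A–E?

Line A: zinc → 12.03; tubes → 12.03.02; clad → 12.03.02.01. Scheduled 12%. Harrowgate agreement on 12.01.01.02: 12.03.02.01 not covered; Harrowgate agreement on 12.03.02: CTH met → 8% available; preferential 8%. → 8%.
Line B: copper → 12.02; wire → 12.02.02; clad → 12.02.02.01. Scheduled 15%. No special measure applies. → 15%.
Line C: stainless steel → 12.01; wire → 12.01.02; cold-drawn → 12.01.02.03. Scheduled 14%. No special measure applies. → 14%.
Line D: stainless steel → 12.01; tubes → 12.01.01; clad → 12.01.01.01. Scheduled 31%. Tyrosia agreement on 12.02: 12.01.01.01 not covered. → 31%.
Line E: non-alloy steel → 12.04; in bars → 12.04.03; hot-rolled → 12.04.03.02. Scheduled 12%. No special measure applies. → 12%.
Sum: 8% + 15% + 14% + 31% + 12% = 80%.

80%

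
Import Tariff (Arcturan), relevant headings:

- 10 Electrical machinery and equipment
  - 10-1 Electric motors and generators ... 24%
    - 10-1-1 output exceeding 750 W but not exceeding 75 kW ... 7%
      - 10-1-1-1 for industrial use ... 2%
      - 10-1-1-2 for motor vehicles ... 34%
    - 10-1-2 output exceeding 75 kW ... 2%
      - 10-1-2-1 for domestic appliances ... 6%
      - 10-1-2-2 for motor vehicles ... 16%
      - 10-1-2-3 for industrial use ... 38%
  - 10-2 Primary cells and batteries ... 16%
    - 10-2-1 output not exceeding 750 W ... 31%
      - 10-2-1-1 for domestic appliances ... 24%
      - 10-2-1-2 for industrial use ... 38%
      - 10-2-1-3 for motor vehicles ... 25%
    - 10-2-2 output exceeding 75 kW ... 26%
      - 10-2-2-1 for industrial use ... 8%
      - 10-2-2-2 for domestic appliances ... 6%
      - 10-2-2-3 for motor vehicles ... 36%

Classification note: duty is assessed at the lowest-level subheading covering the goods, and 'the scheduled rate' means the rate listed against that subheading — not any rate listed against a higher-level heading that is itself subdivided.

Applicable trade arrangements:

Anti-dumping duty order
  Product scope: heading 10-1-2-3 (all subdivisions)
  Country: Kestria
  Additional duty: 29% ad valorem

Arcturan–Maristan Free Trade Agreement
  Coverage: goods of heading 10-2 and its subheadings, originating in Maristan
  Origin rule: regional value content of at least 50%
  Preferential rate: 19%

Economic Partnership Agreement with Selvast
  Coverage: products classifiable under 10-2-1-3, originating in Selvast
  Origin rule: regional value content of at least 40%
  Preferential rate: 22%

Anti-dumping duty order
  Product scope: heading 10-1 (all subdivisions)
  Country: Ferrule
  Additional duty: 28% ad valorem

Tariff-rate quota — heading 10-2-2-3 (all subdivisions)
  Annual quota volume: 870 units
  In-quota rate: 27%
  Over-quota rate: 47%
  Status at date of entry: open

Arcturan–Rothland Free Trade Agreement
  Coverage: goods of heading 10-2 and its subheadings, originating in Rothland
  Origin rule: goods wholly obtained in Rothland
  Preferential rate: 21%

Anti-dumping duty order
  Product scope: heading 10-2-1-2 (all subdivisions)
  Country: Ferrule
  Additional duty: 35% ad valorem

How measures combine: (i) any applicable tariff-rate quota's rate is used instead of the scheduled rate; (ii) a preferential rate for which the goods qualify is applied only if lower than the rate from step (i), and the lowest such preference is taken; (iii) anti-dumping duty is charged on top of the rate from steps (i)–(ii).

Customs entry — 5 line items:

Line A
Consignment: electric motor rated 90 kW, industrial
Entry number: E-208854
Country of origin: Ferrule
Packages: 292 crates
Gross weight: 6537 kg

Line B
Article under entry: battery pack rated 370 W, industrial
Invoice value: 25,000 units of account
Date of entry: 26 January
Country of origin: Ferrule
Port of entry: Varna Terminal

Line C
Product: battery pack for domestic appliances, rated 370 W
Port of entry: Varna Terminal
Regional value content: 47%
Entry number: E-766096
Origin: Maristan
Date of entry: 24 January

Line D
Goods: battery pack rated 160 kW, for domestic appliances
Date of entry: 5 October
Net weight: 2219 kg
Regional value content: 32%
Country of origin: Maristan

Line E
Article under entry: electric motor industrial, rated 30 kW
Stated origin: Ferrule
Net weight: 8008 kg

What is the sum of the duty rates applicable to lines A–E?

199%

Line A: electric motor → 10-1; rated 90 kW → 10-1-2; industrial → 10-1-2-3. Scheduled 38%. anti-dumping (Ferrule, 10-1): +28%; total 38% + 28% = 66%. → 66%.
Line B: battery pack → 10-2; rated 370 W → 10-2-1; industrial → 10-2-1-2. Scheduled 38%. anti-dumping (Ferrule, 10-2-1-2): +35%; total 38% + 35% = 73%. → 73%.
Line C: battery pack → 10-2; rated 370 W → 10-2-1; for domestic appliances → 10-2-1-1. Scheduled 24%. Maristan agreement on 10-2: RVC < 50%. → 24%.
Line D: battery pack → 10-2; rated 160 kW → 10-2-2; for domestic appliances → 10-2-2-2. Scheduled 6%. Maristan agreement on 10-2: RVC < 50%. → 6%.
Line E: electric motor → 10-1; rated 30 kW → 10-1-1; industrial → 10-1-1-1. Scheduled 2%. anti-dumping (Ferrule, 10-1): +28%; total 2% + 28% = 30%. → 30%.
Sum: 66% + 73% + 24% + 6% + 30% = 199%.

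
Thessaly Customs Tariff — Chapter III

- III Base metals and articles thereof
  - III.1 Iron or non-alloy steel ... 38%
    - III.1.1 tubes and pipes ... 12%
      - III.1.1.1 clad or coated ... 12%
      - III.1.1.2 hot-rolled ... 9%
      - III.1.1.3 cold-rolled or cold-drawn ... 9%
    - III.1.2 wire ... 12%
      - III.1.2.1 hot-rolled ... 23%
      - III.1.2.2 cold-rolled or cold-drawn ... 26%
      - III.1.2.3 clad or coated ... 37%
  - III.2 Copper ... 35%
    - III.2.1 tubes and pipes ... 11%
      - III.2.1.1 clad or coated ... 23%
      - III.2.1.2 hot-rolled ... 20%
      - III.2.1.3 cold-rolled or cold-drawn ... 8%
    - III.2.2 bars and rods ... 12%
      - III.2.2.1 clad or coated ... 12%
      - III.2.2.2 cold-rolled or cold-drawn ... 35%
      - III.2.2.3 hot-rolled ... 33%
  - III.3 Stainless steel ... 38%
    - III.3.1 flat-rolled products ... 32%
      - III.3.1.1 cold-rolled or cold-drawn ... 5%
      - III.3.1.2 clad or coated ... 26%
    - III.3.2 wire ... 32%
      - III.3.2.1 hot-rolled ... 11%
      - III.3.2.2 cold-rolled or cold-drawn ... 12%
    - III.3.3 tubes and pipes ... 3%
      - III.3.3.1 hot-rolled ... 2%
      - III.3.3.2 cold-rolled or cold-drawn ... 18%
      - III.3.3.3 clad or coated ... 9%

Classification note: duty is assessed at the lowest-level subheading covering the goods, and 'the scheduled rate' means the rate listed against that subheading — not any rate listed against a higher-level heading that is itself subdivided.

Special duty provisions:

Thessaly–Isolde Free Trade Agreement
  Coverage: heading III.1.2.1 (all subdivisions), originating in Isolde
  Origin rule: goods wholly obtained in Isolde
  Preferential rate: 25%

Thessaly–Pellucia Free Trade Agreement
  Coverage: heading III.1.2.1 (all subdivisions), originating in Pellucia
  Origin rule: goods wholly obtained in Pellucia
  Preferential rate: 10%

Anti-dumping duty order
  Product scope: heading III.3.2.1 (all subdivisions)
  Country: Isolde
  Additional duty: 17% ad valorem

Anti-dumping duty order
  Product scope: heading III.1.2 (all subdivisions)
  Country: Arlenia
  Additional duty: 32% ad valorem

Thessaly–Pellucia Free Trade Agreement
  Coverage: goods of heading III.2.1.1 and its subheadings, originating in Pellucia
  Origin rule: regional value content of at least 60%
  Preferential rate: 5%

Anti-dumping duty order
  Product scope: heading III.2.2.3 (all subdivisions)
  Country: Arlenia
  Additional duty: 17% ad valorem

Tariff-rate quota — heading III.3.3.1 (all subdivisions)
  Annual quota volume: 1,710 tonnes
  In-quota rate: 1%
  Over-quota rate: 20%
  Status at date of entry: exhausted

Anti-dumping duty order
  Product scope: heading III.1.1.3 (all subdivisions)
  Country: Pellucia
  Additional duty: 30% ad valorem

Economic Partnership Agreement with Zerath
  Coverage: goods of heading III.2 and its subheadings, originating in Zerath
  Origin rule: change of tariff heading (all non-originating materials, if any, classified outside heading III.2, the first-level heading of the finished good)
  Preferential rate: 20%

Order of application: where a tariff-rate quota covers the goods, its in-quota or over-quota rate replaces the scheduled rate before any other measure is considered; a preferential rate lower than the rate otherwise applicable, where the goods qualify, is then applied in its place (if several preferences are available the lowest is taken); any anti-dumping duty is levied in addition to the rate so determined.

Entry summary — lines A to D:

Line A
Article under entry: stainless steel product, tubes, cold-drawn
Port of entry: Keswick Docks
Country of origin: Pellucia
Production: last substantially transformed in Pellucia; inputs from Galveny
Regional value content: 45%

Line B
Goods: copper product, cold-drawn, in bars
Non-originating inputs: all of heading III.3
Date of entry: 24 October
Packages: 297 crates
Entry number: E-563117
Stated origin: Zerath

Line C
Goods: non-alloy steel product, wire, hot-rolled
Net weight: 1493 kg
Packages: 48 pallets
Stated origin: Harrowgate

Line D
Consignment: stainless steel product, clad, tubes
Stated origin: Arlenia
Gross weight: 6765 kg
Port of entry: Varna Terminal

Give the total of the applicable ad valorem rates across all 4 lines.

70%

Line A: stainless steel → III.3; tubes → III.3.3; cold-drawn → III.3.3.2. Scheduled 18%. Pellucia agreement on III.1.2.1: III.3.3.2 not covered; Pellucia agreement on III.2.1.1: III.3.3.2 not covered. → 18%.
Line B: copper → III.2; in bars → III.2.2; cold-drawn → III.2.2.2. Scheduled 35%. Zerath agreement on III.2: CTH met → 20% available; preferential 20%. → 20%.
Line C: non-alloy steel → III.1; wire → III.1.2; hot-rolled → III.1.2.1. Scheduled 23%. No special measure applies. → 23%.
Line D: stainless steel → III.3; tubes → III.3.3; clad → III.3.3.3. Scheduled 9%. No special measure applies. → 9%.
Sum: 18% + 20% + 23% + 9% = 70%.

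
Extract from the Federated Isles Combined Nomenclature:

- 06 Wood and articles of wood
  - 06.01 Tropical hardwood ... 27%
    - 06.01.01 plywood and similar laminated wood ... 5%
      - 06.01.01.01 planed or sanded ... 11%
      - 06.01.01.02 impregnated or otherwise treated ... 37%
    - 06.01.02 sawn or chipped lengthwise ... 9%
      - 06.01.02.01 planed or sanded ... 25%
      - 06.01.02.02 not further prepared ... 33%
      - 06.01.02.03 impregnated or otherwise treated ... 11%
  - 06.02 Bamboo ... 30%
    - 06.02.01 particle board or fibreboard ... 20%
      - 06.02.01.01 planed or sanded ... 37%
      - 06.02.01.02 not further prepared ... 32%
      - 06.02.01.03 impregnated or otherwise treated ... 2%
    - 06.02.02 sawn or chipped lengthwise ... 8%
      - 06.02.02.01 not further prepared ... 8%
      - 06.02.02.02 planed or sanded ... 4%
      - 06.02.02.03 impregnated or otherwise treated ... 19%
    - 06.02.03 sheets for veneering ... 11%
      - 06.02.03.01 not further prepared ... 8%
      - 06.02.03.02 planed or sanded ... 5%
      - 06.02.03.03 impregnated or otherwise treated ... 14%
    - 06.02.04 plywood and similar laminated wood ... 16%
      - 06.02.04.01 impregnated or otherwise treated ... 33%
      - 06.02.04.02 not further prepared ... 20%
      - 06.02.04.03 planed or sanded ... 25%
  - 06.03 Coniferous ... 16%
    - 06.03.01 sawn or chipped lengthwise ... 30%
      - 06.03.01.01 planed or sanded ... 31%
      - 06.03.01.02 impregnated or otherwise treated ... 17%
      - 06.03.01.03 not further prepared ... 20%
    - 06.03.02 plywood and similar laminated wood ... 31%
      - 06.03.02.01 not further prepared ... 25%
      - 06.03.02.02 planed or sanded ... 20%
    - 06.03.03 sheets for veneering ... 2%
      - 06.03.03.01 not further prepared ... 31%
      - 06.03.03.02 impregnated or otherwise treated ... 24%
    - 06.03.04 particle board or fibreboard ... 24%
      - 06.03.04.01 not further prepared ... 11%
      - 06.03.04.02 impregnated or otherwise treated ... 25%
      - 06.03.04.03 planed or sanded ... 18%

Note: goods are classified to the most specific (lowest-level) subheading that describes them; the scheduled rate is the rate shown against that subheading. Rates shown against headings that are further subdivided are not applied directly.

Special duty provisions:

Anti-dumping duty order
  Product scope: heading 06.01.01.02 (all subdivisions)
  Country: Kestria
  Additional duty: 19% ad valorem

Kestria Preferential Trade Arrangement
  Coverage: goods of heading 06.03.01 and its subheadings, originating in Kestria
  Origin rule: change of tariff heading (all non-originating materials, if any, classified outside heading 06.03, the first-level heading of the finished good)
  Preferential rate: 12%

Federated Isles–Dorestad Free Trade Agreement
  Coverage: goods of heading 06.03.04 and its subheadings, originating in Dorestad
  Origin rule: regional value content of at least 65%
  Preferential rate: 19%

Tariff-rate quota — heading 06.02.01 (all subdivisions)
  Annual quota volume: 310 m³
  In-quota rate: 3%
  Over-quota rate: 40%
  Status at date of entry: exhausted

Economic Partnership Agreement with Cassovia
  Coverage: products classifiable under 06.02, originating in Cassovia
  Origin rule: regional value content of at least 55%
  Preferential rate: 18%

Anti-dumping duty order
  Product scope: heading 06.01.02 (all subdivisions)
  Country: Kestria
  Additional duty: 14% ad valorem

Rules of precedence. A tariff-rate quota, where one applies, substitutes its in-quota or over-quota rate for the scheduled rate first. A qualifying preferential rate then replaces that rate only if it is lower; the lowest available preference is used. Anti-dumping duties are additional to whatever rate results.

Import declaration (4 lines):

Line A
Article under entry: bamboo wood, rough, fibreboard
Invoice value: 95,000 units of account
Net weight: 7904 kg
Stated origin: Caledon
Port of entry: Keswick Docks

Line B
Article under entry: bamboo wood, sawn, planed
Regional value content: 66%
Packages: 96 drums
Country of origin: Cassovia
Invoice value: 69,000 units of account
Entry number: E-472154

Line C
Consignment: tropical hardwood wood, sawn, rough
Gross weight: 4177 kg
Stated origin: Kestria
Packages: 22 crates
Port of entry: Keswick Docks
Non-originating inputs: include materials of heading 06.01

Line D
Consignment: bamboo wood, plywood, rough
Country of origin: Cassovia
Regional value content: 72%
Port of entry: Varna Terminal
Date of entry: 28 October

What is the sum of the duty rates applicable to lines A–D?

Line A: bamboo → 06.02; fibreboard → 06.02.01; rough → 06.02.01.02. Scheduled 32%. quota on 06.02.01 exhausted → over-quota 40%. → 40%.
Line B: bamboo → 06.02; sawn → 06.02.02; planed → 06.02.02.02. Scheduled 4%. Cassovia agreement on 06.02: RVC ≥ 55% → 18% available; preference 18% not lower than 4% → no reduction. → 4%.
Line C: tropical hardwood → 06.01; sawn → 06.01.02; rough → 06.01.02.02. Scheduled 33%. Kestria agreement on 06.03.01: 06.01.02.02 not covered; anti-dumping (Kestria, 06.01.02): +14%; total 33% + 14% = 47%. → 47%.
Line D: bamboo → 06.02; plywood → 06.02.04; rough → 06.02.04.02. Scheduled 20%. Cassovia agreement on 06.02: RVC ≥ 55% → 18% available; preferential 18%. → 18%.
Sum: 40% + 4% + 47% + 18% = 109%.

109%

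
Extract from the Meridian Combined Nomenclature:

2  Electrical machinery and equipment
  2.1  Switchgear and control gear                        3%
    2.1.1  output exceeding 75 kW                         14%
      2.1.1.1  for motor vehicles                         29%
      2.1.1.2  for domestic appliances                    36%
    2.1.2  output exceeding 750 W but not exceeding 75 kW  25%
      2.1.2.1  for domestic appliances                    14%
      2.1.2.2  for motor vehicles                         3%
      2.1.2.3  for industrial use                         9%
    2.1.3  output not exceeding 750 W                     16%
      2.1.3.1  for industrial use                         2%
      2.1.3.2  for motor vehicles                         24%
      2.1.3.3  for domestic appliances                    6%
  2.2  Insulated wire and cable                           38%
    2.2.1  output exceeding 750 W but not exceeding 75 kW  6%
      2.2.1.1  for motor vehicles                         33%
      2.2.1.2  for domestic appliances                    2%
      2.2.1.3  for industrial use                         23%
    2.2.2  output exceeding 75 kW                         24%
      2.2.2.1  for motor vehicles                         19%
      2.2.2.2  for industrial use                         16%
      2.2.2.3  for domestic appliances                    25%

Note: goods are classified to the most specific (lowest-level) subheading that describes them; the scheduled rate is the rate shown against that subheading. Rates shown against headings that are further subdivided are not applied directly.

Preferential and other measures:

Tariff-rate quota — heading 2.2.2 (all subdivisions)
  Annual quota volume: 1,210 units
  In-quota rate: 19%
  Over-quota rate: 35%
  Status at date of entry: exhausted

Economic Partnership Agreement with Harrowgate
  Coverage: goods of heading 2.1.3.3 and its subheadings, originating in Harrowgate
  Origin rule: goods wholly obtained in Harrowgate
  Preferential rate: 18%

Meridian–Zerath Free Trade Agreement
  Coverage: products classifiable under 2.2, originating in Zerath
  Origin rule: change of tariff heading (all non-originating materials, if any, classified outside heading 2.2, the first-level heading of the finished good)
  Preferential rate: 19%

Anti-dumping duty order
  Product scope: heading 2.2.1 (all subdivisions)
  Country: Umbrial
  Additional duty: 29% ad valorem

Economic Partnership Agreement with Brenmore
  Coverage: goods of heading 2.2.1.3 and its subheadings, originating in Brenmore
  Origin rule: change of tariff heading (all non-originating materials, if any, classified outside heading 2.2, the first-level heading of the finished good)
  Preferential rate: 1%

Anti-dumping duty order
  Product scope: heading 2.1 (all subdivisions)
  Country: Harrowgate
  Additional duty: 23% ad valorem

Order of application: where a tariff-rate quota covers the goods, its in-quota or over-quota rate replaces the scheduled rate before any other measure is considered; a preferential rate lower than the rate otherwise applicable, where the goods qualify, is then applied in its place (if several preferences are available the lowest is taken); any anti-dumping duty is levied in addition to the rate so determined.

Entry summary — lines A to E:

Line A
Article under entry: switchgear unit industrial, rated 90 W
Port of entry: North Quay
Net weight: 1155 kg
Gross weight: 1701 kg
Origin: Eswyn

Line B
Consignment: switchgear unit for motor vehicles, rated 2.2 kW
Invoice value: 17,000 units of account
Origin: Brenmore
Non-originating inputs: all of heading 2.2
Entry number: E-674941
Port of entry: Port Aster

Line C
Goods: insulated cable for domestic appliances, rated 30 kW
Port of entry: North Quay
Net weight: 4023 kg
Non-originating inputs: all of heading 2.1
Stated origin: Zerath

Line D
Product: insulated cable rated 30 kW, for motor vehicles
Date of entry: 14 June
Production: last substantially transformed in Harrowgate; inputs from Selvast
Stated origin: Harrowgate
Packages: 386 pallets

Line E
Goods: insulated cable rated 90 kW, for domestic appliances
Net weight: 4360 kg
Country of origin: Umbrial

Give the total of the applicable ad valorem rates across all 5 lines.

75%

Line A: switchgear unit → 2.1; rated 90 W → 2.1.3; industrial → 2.1.3.1. Scheduled 2%. No special measure applies. → 2%.
Line B: switchgear unit → 2.1; rated 2.2 kW → 2.1.2; for motor vehicles → 2.1.2.2. Scheduled 3%. Brenmore agreement on 2.2.1.3: 2.1.2.2 not covered. → 3%.
Line C: insulated cable → 2.2; rated 30 kW → 2.2.1; for domestic appliances → 2.2.1.2. Scheduled 2%. Zerath agreement on 2.2: CTH met → 19% available; preference 19% not lower than 2% → no reduction. → 2%.
Line D: insulated cable → 2.2; rated 30 kW → 2.2.1; for motor vehicles → 2.2.1.1. Scheduled 33%. Harrowgate agreement on 2.1.3.3: 2.2.1.1 not covered. → 33%.
Line E: insulated cable → 2.2; rated 90 kW → 2.2.2; for domestic appliances → 2.2.2.3. Scheduled 25%. quota on 2.2.2 exhausted → over-quota 35%. → 35%.
Sum: 2% + 3% + 2% + 33% + 35% = 75%.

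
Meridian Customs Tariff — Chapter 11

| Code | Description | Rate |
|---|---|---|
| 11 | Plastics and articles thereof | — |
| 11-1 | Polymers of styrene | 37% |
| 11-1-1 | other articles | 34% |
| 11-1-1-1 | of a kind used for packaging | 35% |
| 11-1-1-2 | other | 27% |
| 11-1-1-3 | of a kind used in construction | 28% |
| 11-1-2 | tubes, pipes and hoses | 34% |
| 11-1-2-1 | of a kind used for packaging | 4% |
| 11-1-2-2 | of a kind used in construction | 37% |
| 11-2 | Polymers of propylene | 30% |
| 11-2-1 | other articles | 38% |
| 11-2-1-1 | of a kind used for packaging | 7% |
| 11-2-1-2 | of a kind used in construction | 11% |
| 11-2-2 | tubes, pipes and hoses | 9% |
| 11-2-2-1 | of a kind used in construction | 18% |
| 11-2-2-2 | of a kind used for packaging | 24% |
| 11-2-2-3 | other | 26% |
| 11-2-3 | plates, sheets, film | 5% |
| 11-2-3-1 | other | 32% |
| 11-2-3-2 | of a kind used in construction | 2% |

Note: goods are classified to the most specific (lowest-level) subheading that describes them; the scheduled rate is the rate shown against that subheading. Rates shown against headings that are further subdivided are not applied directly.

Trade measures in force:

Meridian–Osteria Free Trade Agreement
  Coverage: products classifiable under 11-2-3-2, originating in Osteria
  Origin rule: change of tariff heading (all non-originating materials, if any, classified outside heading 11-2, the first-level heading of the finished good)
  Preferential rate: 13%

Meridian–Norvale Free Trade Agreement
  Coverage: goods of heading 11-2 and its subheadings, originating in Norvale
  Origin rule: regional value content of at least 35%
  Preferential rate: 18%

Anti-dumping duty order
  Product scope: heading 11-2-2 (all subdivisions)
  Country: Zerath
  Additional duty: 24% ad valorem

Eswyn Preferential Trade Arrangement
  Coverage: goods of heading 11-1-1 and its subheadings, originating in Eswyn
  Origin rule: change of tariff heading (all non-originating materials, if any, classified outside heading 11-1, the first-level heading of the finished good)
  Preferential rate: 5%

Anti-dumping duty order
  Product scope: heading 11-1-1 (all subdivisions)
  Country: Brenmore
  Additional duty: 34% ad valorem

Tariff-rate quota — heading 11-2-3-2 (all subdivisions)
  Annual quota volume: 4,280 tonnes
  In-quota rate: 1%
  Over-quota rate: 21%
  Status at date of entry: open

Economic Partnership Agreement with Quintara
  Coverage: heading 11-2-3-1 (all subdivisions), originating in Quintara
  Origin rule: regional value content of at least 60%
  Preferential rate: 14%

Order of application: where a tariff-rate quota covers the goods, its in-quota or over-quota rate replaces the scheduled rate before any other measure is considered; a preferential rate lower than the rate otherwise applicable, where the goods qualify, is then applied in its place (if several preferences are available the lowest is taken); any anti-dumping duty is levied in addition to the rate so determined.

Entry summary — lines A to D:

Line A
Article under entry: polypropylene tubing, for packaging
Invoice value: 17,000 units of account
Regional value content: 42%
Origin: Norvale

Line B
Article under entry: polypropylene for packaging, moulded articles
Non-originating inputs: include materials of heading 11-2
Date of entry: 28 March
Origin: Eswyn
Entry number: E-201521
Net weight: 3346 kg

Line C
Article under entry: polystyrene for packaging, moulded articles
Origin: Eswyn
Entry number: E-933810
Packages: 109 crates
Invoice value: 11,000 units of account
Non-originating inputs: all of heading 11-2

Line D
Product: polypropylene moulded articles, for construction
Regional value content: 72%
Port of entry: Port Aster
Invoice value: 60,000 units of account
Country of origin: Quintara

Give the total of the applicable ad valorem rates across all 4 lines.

41%

Line A: polypropylene → 11-2; tubing → 11-2-2; for packaging → 11-2-2-2. Scheduled 24%. Norvale agreement on 11-2: RVC ≥ 35% → 18% available; preferential 18%. → 18%.
Line B: polypropylene → 11-2; moulded articles → 11-2-1; for packaging → 11-2-1-1. Scheduled 7%. Eswyn agreement on 11-1-1: 11-2-1-1 not covered. → 7%.
Line C: polystyrene → 11-1; moulded articles → 11-1-1; for packaging → 11-1-1-1. Scheduled 35%. Eswyn agreement on 11-1-1: CTH met → 5% available; preferential 5%. → 5%.
Line D: polypropylene → 11-2; moulded articles → 11-2-1; for construction → 11-2-1-2. Scheduled 11%. Quintara agreement on 11-2-3-1: 11-2-1-2 not covered. → 11%.
Sum: 18% + 7% + 5% + 11% = 41%.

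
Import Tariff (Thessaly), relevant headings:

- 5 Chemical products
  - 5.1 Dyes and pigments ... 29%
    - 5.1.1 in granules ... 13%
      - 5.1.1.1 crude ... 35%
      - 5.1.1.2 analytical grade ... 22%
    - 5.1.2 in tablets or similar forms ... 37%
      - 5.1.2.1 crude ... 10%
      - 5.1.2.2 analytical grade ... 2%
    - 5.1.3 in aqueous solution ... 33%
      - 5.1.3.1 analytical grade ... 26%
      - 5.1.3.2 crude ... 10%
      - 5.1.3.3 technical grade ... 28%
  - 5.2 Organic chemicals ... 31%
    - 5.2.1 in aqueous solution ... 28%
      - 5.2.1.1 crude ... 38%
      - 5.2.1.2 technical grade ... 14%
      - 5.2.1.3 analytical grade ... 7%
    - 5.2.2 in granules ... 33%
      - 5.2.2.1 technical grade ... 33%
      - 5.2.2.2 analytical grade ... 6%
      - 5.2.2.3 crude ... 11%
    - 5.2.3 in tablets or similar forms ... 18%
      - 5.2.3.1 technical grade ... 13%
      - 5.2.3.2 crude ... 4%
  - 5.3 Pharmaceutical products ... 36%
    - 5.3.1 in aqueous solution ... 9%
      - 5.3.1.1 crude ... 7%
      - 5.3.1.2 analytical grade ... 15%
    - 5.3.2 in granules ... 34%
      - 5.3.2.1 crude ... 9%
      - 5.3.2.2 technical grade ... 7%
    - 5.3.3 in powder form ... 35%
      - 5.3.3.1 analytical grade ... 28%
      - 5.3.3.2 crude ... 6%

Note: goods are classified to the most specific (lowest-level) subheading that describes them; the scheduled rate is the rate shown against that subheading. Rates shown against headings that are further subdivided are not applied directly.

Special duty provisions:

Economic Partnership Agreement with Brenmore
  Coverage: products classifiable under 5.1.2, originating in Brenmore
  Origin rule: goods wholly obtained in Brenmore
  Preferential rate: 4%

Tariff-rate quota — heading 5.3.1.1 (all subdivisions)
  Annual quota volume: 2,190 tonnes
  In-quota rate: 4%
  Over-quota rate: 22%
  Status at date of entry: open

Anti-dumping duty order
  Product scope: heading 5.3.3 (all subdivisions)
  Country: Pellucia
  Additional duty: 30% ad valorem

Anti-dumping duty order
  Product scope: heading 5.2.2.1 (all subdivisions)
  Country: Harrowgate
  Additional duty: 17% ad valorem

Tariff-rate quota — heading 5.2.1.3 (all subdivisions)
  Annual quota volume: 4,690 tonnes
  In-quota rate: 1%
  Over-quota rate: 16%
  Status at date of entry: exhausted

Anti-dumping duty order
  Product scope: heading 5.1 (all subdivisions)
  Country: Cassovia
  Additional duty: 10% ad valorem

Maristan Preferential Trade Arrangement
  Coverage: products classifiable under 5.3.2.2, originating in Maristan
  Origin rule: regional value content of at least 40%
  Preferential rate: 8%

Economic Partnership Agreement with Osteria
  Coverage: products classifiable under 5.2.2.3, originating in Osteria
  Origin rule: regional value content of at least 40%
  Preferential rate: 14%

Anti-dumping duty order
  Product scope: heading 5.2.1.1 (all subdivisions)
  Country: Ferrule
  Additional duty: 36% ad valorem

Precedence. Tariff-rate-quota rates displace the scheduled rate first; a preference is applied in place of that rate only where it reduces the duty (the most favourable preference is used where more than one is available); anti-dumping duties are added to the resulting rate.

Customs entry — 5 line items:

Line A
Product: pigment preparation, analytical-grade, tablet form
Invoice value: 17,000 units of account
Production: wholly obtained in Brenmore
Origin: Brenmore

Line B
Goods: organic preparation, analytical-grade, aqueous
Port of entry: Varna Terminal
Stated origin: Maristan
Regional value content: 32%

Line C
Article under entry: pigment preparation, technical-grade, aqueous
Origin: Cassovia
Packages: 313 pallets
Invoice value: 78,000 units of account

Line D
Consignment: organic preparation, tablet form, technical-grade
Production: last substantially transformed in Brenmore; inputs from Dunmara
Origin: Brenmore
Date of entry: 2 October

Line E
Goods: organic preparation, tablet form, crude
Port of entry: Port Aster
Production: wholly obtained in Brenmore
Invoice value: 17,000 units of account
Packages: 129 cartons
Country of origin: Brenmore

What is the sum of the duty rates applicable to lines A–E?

Line A: pigment → 5.1; tablet form → 5.1.2; analytical-grade → 5.1.2.2. Scheduled 2%. Brenmore agreement on 5.1.2: wholly obtained → 4% available; preference 4% not lower than 2% → no reduction. → 2%.
Line B: organic → 5.2; aqueous → 5.2.1; analytical-grade → 5.2.1.3. Scheduled 7%. quota on 5.2.1.3 exhausted → over-quota 16%; Maristan agreement on 5.3.2.2: 5.2.1.3 not covered. → 16%.
Line C: pigment → 5.1; aqueous → 5.1.3; technical-grade → 5.1.3.3. Scheduled 28%. anti-dumping (Cassovia, 5.1): +10%; total 28% + 10% = 38%. → 38%.
Line D: organic → 5.2; tablet form → 5.2.3; technical-grade → 5.2.3.1. Scheduled 13%. Brenmore agreement on 5.1.2: 5.2.3.1 not covered. → 13%.
Line E: organic → 5.2; tablet form → 5.2.3; crude → 5.2.3.2. Scheduled 4%. Brenmore agreement on 5.1.2: 5.2.3.2 not covered. → 4%.
Sum: 2% + 16% + 38% + 13% + 4% = 73%.

73%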